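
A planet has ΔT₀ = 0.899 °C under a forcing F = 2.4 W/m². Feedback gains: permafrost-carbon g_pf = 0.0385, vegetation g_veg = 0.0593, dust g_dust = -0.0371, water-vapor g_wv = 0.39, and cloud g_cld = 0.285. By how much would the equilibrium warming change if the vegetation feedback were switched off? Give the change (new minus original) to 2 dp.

Original: g = 0.7357, ΔT = 0.899/(1−0.7357) = 3.4014 °C.
Without vegetation: g' = 0.6764, ΔT' = 0.899/(1−0.6764) = 2.7781 °C.
Change = 2.7781 − 3.4014 = -0.62 °C.

-0.62 °C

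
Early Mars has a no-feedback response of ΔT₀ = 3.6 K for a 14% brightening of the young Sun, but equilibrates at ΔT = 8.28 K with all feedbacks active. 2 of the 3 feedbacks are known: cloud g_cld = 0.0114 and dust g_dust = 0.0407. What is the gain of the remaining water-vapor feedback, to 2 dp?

Amplification A = ΔT/ΔT₀ = 8.28/3.6 = 2.3.
Total gain g = 1 − 1/A = 1 − 1/2.3 = 0.5652.
Known gains sum to 0.0114 + 0.0407 = 0.0521.
g_wv = 0.5652 − 0.0521 = 0.51.

0.51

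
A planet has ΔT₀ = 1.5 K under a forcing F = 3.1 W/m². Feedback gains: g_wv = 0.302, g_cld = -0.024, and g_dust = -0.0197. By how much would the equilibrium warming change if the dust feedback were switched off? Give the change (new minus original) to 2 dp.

0.06 K

Original: g = 0.2583, ΔT = 1.5/(1−0.2583) = 2.0224 K.
Without dust: g' = 0.278, ΔT' = 1.5/(1−0.278) = 2.0776 K.
Change = 2.0776 − 2.0224 = 0.06 K.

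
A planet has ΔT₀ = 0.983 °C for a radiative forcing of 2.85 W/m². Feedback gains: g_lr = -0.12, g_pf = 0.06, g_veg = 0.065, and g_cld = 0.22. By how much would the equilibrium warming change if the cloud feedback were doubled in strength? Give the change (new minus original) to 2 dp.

Original: g = 0.225, ΔT = 0.983/(1−0.225) = 1.2684 °C.
With doubled cloud: g' = 0.445, ΔT' = 0.983/(1−0.445) = 1.7712 °C.
Change = 1.7712 − 1.2684 = 0.50 °C.

0.50 °C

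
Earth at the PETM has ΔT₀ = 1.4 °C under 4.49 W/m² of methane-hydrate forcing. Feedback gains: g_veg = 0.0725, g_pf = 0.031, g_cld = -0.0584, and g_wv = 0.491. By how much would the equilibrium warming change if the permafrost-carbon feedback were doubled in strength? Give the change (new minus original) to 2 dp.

Original: g = 0.5361, ΔT = 1.4/(1−0.5361) = 3.0179 °C.
With doubled permafrost-carbon: g' = 0.5671, ΔT' = 1.4/(1−0.5671) = 3.2340 °C.
Change = 3.2340 − 3.0179 = 0.22 °C.

0.22 °C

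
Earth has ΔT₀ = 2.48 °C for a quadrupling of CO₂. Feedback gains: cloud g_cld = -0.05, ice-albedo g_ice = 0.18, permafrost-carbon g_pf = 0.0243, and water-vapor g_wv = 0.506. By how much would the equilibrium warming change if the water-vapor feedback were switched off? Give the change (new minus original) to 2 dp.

-4.37 °C

Original: g = 0.6603, ΔT = 2.48/(1−0.6603) = 7.3006 °C.
Without water-vapor: g' = 0.1543, ΔT' = 2.48/(1−0.1543) = 2.9325 °C.
Change = 2.9325 − 7.3006 = -4.37 °C.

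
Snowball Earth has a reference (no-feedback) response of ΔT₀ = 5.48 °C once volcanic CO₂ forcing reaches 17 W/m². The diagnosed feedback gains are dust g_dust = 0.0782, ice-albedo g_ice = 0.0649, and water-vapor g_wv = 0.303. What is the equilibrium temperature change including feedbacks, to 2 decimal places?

9.89 °C

Total gain g = 0.0782 + 0.0649 + 0.303 = 0.4461.
Amplification A = 1/(1 − 0.4461) = 1.805.
ΔT = 5.48 × 1.805 = 9.89 °C.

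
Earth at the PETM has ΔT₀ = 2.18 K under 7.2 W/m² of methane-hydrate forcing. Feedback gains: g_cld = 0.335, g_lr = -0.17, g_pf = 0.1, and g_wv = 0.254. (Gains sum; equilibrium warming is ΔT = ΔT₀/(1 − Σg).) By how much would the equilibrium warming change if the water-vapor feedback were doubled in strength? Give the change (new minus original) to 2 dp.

Original: g = 0.519, ΔT = 2.18/(1−0.519) = 4.5322 K.
With doubled water-vapor: g' = 0.773, ΔT' = 2.18/(1−0.773) = 9.6035 K.
Change = 9.6035 − 4.5322 = 5.07 K.

5.07 K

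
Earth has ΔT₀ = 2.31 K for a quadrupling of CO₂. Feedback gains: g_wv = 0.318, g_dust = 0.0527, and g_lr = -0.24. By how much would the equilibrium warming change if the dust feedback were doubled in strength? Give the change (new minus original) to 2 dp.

Original: g = 0.1307, ΔT = 2.31/(1−0.1307) = 2.6573 K.
With doubled dust: g' = 0.1834, ΔT' = 2.31/(1−0.1834) = 2.8288 K.
Change = 2.8288 − 2.6573 = 0.17 K.

0.17 K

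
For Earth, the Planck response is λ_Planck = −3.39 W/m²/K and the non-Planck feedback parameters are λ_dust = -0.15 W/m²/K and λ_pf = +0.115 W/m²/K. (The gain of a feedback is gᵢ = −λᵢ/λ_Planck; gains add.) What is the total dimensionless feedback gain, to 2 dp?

Convert to gains: g_dust = -0.15/3.39 = -0.04425; g_pf = 0.115/3.39 = 0.03392.
Total gain g = -0.01033.

-0.01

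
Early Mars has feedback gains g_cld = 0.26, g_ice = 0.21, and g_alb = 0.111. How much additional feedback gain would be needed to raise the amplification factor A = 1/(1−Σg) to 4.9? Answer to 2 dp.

Current total gain = 0.581.
Target gain for A = 4.9: g* = 1 − 1/4.9 = 0.7959.
Additional gain needed = 0.7959 − 0.581 = 0.21.

0.21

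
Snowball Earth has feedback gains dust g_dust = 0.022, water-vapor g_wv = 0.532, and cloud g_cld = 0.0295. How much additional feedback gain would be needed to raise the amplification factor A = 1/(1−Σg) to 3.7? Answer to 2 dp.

0.15

Current total gain = 0.5835.
Target gain for A = 3.7: g* = 1 − 1/3.7 = 0.7297.
Additional gain needed = 0.7297 − 0.5835 = 0.15.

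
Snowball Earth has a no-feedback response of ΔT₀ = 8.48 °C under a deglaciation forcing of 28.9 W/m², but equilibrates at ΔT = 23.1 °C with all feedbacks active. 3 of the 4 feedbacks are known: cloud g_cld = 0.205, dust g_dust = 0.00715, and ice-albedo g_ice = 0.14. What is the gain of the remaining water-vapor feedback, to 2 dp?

Amplification A = ΔT/ΔT₀ = 23.1/8.48 = 2.724.
Total gain g = 1 − 1/A = 1 − 1/2.724 = 0.6329.
Known gains sum to 0.205 + 0.00715 + 0.14 = 0.35215.
g_wv = 0.6329 − 0.35215 = 0.28.

0.28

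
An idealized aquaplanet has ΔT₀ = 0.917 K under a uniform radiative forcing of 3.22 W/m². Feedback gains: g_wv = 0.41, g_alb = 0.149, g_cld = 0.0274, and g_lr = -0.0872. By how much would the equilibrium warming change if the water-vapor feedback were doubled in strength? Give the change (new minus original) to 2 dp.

8.27 K

Original: g = 0.4992, ΔT = 0.917/(1−0.4992) = 1.8311 K.
With doubled water-vapor: g' = 0.9092, ΔT' = 0.917/(1−0.9092) = 10.0991 K.
Change = 10.0991 − 1.8311 = 8.27 K.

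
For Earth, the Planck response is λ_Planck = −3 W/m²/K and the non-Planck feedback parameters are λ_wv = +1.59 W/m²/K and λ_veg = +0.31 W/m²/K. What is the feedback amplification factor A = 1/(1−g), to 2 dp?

Convert to gains: g_wv = 1.59/3 = 0.53; g_veg = 0.31/3 = 0.1033.
Total gain g = 0.6333.
A = 1/(1 − 0.6333) = 2.73.

2.73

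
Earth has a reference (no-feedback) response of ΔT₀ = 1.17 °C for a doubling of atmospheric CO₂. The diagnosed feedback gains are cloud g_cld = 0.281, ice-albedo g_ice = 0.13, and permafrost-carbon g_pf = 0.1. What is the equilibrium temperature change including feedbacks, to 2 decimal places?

2.39 °C

Total gain g = 0.281 + 0.13 + 0.1 = 0.511.
Amplification A = 1/(1 − 0.511) = 2.045.
ΔT = 1.17 × 2.045 = 2.39 °C.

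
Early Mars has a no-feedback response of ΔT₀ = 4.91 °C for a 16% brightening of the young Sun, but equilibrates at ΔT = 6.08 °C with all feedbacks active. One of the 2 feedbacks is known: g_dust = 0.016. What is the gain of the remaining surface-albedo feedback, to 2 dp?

0.18

Amplification A = ΔT/ΔT₀ = 6.08/4.91 = 1.238.
Total gain g = 1 − 1/A = 1 − 1/1.238 = 0.1922.
The known gain is 0.016.
g_alb = 0.1922 − 0.016 = 0.18.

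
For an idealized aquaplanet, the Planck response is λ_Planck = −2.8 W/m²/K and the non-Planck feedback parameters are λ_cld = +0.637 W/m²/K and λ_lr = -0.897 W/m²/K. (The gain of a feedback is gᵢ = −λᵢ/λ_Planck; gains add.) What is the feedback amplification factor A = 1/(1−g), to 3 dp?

Convert to gains: g_cld = 0.637/2.8 = 0.2275; g_lr = -0.897/2.8 = -0.3204.
Total gain g = -0.0929.
A = 1/(1 + 0.0929) = 0.915.

0.915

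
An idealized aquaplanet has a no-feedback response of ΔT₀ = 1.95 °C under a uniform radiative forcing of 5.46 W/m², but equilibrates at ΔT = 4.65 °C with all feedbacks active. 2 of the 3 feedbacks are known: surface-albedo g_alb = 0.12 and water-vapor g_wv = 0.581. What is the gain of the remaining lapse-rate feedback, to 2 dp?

Amplification A = ΔT/ΔT₀ = 4.65/1.95 = 2.385.
Total gain g = 1 − 1/A = 1 − 1/2.385 = 0.5807.
Known gains sum to 0.12 + 0.581 = 0.701.
g_lr = 0.5807 − 0.701 = -0.12.

-0.12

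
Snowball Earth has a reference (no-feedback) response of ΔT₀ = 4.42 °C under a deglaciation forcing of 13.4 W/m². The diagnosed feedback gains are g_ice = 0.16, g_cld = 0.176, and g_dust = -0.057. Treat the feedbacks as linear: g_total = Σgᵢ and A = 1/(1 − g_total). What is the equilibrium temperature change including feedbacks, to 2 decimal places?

Total gain g = 0.16 + 0.176 − 0.057 = 0.279.
Amplification A = 1/(1 − 0.279) = 1.387.
ΔT = 4.42 × 1.387 = 6.13 °C.

6.13 °C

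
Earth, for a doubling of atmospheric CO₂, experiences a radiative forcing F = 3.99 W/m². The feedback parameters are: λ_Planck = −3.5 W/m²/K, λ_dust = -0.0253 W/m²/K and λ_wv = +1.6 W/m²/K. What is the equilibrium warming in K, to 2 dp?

2.07 K

Net feedback parameter λ = (−3.5) + (-0.0253) + (+1.6) = -1.9253 W/m²/K.
ΔT = −F/λ = −3.99/(-1.9253) = 2.07 K.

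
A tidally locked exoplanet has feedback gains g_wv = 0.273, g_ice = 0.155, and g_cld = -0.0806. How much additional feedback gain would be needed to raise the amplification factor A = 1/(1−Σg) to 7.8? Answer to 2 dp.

Current total gain = 0.3474.
Target gain for A = 7.8: g* = 1 − 1/7.8 = 0.8718.
Additional gain needed = 0.8718 − 0.3474 = 0.52.

0.52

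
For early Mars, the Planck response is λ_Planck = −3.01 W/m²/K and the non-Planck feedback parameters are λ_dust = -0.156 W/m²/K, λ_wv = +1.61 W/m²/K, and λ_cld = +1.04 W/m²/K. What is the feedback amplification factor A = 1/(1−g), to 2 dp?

Convert to gains: g_dust = -0.156/3.01 = -0.05183; g_wv = 1.61/3.01 = 0.5349; g_cld = 1.04/3.01 = 0.3455.
Total gain g = 0.82857.
A = 1/(1 − 0.82857) = 5.83.

5.83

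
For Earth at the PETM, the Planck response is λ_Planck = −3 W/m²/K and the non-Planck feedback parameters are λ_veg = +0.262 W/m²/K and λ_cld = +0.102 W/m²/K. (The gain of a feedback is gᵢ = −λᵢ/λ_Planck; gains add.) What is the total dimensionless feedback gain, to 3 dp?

0.121

Convert to gains: g_veg = 0.262/3 = 0.08733; g_cld = 0.102/3 = 0.034.
Total gain g = 0.12133.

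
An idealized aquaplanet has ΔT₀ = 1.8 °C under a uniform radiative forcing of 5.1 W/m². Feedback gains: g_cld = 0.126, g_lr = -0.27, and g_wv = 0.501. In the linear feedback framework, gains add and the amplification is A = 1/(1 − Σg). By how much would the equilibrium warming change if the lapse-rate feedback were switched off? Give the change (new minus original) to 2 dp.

2.03 °C

Original: g = 0.357, ΔT = 1.8/(1−0.357) = 2.7994 °C.
Without lapse-rate: g' = 0.627, ΔT' = 1.8/(1−0.627) = 4.8257 °C.
Change = 4.8257 − 2.7994 = 2.03 °C.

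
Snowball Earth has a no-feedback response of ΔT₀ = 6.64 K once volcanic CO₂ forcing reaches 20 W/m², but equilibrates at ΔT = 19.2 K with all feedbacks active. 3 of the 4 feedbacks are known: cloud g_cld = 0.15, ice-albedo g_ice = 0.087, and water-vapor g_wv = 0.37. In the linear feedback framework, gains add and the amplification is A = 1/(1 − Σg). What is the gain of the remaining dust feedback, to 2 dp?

0.05

Amplification A = ΔT/ΔT₀ = 19.2/6.64 = 2.892.
Total gain g = 1 − 1/A = 1 − 1/2.892 = 0.6542.
Known gains sum to 0.15 + 0.087 + 0.37 = 0.607.
g_dust = 0.6542 − 0.607 = 0.05.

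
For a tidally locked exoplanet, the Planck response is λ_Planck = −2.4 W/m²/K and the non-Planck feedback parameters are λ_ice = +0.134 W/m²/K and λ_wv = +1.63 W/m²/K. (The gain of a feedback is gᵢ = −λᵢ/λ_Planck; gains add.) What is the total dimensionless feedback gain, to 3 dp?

0.735

Convert to gains: g_ice = 0.134/2.4 = 0.05583; g_wv = 1.63/2.4 = 0.6792.
Total gain g = 0.73503.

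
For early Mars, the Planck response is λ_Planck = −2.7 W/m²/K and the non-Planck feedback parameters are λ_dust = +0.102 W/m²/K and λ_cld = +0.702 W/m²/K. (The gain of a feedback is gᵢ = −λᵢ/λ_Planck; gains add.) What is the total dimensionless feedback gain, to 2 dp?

Convert to gains: g_dust = 0.102/2.7 = 0.03778; g_cld = 0.702/2.7 = 0.26.
Total gain g = 0.29778.

0.30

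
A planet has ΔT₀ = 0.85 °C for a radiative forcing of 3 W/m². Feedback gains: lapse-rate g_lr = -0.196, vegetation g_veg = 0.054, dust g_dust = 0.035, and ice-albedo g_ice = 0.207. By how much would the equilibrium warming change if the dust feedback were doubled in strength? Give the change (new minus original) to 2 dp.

0.04 °C

Original: g = 0.1, ΔT = 0.85/(1−0.1) = 0.9444 °C.
With doubled dust: g' = 0.135, ΔT' = 0.85/(1−0.135) = 0.9827 °C.
Change = 0.9827 − 0.9444 = 0.04 °C.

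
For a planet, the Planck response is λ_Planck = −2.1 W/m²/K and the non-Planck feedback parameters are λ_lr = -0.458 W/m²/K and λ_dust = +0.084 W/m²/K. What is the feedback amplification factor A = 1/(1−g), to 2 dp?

0.85

Convert to gains: g_lr = -0.458/2.1 = -0.2181; g_dust = 0.084/2.1 = 0.04.
Total gain g = -0.1781.
A = 1/(1 + 0.1781) = 0.85.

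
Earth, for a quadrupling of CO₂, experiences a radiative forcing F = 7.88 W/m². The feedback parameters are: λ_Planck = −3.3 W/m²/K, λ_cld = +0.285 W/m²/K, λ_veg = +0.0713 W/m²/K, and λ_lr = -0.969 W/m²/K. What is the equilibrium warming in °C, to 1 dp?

Net feedback parameter λ = (−3.3) + (+0.285) + (+0.0713) + (-0.969) = -3.9127 W/m²/K.
ΔT = −F/λ = −7.88/(-3.9127) = 2.0 °C.

2.0 °C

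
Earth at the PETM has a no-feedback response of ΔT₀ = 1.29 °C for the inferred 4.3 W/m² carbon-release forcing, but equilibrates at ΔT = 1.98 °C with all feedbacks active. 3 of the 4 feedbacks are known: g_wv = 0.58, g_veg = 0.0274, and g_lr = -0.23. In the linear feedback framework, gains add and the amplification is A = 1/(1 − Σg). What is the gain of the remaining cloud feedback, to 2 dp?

Amplification A = ΔT/ΔT₀ = 1.98/1.29 = 1.535.
Total gain g = 1 − 1/A = 1 − 1/1.535 = 0.3485.
Known gains sum to 0.58 + 0.0274 − 0.23 = 0.3774.
g_cld = 0.3485 − 0.3774 = -0.03.

-0.03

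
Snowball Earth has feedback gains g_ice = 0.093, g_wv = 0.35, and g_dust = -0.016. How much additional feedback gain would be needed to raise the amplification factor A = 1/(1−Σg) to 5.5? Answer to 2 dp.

0.39

Current total gain = 0.427.
Target gain for A = 5.5: g* = 1 − 1/5.5 = 0.8182.
Additional gain needed = 0.8182 − 0.427 = 0.39.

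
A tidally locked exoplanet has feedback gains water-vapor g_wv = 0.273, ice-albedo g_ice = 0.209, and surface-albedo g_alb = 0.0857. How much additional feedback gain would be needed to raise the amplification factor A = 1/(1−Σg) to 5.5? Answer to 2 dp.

0.25

Current total gain = 0.5677.
Target gain for A = 5.5: g* = 1 − 1/5.5 = 0.8182.
Additional gain needed = 0.8182 − 0.5677 = 0.25.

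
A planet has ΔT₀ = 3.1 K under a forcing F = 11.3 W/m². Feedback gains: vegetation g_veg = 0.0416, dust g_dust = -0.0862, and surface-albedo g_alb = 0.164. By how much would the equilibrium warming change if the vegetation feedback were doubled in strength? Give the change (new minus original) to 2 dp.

0.17 K

Original: g = 0.1194, ΔT = 3.1/(1−0.1194) = 3.5203 K.
With doubled vegetation: g' = 0.161, ΔT' = 3.1/(1−0.161) = 3.6949 K.
Change = 3.6949 − 3.5203 = 0.17 K.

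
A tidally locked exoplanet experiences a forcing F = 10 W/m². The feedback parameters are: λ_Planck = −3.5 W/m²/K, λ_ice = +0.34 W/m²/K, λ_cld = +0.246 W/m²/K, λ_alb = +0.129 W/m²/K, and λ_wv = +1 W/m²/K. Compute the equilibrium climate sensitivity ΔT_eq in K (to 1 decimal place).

5.6 K

Net feedback parameter λ = (−3.5) + (+0.34) + (+0.246) + (+0.129) + (+1) = -1.785 W/m²/K.
ΔT = −F/λ = −10/(-1.785) = 5.6 K.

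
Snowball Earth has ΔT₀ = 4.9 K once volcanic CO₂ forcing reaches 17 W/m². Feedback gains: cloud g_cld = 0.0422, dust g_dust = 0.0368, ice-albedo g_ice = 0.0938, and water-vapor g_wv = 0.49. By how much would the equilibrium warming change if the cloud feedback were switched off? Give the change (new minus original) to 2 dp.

-1.62 K

Original: g = 0.6628, ΔT = 4.9/(1−0.6628) = 14.5314 K.
Without cloud: g' = 0.6206, ΔT' = 4.9/(1−0.6206) = 12.9151 K.
Change = 12.9151 − 14.5314 = -1.62 K.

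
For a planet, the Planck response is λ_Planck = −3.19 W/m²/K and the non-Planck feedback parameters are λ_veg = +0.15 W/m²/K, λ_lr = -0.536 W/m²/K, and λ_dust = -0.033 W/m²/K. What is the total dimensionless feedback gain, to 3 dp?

-0.131

Convert to gains: g_veg = 0.15/3.19 = 0.04702; g_lr = -0.536/3.19 = -0.168; g_dust = -0.033/3.19 = -0.01034.
Total gain g = -0.13132.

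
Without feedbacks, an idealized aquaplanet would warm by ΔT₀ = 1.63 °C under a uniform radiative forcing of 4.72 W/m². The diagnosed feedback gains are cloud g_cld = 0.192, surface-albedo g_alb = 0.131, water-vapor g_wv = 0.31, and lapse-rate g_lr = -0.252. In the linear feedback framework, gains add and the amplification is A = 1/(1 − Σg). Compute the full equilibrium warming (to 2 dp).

2.63 °C

Total gain g = 0.192 + 0.131 + 0.31 − 0.252 = 0.381.
Amplification A = 1/(1 − 0.381) = 1.616.
ΔT = 1.63 × 1.616 = 2.63 °C.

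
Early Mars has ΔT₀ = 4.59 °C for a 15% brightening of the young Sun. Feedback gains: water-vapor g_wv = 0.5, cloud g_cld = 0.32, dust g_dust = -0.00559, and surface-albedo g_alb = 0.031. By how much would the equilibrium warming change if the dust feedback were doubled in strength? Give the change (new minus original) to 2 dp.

Original: g = 0.84541, ΔT = 4.59/(1−0.84541) = 29.6914 °C.
With doubled dust: g' = 0.83982, ΔT' = 4.59/(1−0.83982) = 28.6553 °C.
Change = 28.6553 − 29.6914 = -1.04 °C.

-1.04 °C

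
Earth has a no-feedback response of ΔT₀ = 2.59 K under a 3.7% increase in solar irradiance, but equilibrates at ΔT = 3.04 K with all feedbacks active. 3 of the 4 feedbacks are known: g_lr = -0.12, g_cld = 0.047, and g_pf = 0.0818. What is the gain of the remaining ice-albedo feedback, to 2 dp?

0.14

Amplification A = ΔT/ΔT₀ = 3.04/2.59 = 1.174.
Total gain g = 1 − 1/A = 1 − 1/1.174 = 0.1482.
Known gains sum to -0.12 + 0.047 + 0.0818 = 0.0088.
g_ice = 0.1482 − 0.0088 = 0.14.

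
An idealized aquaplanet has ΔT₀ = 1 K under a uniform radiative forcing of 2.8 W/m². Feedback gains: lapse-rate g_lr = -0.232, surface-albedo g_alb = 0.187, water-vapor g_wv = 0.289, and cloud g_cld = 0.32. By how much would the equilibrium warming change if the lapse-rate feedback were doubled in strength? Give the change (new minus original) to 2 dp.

-0.80 K

Original: g = 0.564, ΔT = 1/(1−0.564) = 2.2936 K.
With doubled lapse-rate: g' = 0.332, ΔT' = 1/(1−0.332) = 1.4970 K.
Change = 1.4970 − 2.2936 = -0.80 K.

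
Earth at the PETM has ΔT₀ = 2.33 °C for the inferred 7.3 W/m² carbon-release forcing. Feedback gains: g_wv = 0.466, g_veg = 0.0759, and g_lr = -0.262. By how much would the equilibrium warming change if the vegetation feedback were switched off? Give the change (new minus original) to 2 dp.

Original: g = 0.2799, ΔT = 2.33/(1−0.2799) = 3.2357 °C.
Without vegetation: g' = 0.204, ΔT' = 2.33/(1−0.204) = 2.9271 °C.
Change = 2.9271 − 3.2357 = -0.31 °C.

-0.31 °C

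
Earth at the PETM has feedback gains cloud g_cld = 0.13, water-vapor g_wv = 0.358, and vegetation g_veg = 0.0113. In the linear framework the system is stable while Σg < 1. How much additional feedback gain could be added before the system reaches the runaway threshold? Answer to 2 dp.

0.50

Current total gain = 0.13 + 0.358 + 0.0113 = 0.4993.
Margin to runaway = 1 − 0.4993 = 0.50.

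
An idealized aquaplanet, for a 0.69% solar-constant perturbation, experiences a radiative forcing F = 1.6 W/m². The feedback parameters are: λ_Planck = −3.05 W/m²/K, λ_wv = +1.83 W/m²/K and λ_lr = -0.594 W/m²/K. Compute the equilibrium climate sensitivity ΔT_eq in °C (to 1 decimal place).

0.9 °C

Net feedback parameter λ = (−3.05) + (+1.83) + (-0.594) = -1.814 W/m²/K.
ΔT = −F/λ = −1.6/(-1.814) = 0.9 °C.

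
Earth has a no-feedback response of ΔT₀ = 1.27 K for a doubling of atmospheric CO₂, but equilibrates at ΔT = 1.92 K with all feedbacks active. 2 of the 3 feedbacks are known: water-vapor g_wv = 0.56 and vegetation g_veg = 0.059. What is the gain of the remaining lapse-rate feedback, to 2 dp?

-0.28

Amplification A = ΔT/ΔT₀ = 1.92/1.27 = 1.512.
Total gain g = 1 − 1/A = 1 − 1/1.512 = 0.3386.
Known gains sum to 0.56 + 0.059 = 0.619.
g_lr = 0.3386 − 0.619 = -0.28.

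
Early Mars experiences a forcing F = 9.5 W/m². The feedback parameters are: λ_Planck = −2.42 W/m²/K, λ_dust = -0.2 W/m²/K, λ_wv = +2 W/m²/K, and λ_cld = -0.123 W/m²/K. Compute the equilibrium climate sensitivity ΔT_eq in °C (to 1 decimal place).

12.8 °C

Net feedback parameter λ = (−2.42) + (-0.2) + (+2) + (-0.123) = -0.743 W/m²/K.
ΔT = −F/λ = −9.5/(-0.743) = 12.8 °C.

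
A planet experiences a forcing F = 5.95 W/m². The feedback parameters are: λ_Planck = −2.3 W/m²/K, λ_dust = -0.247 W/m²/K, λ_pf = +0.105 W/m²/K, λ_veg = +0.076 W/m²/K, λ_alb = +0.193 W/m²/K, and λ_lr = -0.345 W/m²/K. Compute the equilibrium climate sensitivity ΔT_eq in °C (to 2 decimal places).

2.36 °C

Net feedback parameter λ = (−2.3) + (-0.247) + (+0.105) + (+0.076) + (+0.193) + (-0.345) = -2.518 W/m²/K.
ΔT = −F/λ = −5.95/(-2.518) = 2.36 °C.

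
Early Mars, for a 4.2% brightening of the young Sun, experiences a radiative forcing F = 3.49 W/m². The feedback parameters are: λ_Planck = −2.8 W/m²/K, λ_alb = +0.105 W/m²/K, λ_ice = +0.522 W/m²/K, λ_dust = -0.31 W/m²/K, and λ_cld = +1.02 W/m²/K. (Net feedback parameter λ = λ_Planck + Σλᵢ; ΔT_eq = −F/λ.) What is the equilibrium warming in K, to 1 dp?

2.4 K

Net feedback parameter λ = (−2.8) + (+0.105) + (+0.522) + (-0.31) + (+1.02) = -1.463 W/m²/K.
ΔT = −F/λ = −3.49/(-1.463) = 2.4 K.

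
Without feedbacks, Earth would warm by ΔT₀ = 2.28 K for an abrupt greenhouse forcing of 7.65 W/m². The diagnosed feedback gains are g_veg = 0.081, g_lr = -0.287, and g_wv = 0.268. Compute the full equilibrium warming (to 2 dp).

2.43 K

Total gain g = 0.081 − 0.287 + 0.268 = 0.062.
Amplification A = 1/(1 − 0.062) = 1.066.
ΔT = 2.28 × 1.066 = 2.43 K.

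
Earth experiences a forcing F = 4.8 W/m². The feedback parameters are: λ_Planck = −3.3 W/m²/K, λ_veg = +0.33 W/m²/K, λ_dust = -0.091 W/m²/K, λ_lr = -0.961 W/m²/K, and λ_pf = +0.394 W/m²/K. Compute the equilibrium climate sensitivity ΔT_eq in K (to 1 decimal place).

Net feedback parameter λ = (−3.3) + (+0.33) + (-0.091) + (-0.961) + (+0.394) = -3.628 W/m²/K.
ΔT = −F/λ = −4.8/(-3.628) = 1.3 K.

1.3 K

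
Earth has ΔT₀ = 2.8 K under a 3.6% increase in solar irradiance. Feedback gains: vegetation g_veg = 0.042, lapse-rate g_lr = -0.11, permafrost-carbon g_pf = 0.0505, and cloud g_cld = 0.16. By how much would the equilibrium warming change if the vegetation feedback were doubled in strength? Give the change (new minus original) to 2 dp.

Original: g = 0.1425, ΔT = 2.8/(1−0.1425) = 3.2653 K.
With doubled vegetation: g' = 0.1845, ΔT' = 2.8/(1−0.1845) = 3.4335 K.
Change = 3.4335 − 3.2653 = 0.17 K.

0.17 K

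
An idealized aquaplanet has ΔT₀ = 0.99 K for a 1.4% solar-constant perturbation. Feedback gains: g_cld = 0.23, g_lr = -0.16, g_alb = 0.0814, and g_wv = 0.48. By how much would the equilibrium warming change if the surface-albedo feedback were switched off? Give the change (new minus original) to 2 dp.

-0.49 K

Original: g = 0.6314, ΔT = 0.99/(1−0.6314) = 2.6858 K.
Without surface-albedo: g' = 0.55, ΔT' = 0.99/(1−0.55) = 2.2000 K.
Change = 2.2000 − 2.6858 = -0.49 K.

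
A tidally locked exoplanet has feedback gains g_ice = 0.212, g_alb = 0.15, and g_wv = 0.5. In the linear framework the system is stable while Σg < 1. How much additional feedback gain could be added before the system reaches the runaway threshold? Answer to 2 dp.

Current total gain = 0.212 + 0.15 + 0.5 = 0.862.
Margin to runaway = 1 − 0.862 = 0.14.

0.14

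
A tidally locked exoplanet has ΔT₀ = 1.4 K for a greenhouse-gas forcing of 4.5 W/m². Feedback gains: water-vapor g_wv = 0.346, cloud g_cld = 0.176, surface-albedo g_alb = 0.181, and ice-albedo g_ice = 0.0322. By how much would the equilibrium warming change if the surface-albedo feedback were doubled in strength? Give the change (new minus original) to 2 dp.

Original: g = 0.7352, ΔT = 1.4/(1−0.7352) = 5.2870 K.
With doubled surface-albedo: g' = 0.9162, ΔT' = 1.4/(1−0.9162) = 16.7064 K.
Change = 16.7064 − 5.2870 = 11.42 K.

11.42 K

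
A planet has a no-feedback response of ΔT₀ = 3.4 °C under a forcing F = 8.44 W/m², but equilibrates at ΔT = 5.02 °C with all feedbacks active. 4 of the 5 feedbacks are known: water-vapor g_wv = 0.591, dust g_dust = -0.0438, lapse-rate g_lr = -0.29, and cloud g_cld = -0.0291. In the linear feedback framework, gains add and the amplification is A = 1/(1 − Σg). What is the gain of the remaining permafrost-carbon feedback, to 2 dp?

0.09

Amplification A = ΔT/ΔT₀ = 5.02/3.4 = 1.476.
Total gain g = 1 − 1/A = 1 − 1/1.476 = 0.3225.
Known gains sum to 0.591 − 0.0438 − 0.29 − 0.0291 = 0.2281.
g_pf = 0.3225 − 0.2281 = 0.09.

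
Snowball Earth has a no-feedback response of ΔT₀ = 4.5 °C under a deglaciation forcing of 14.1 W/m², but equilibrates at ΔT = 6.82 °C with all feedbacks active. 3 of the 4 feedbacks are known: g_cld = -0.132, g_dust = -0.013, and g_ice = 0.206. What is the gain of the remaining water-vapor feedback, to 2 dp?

Amplification A = ΔT/ΔT₀ = 6.82/4.5 = 1.516.
Total gain g = 1 − 1/A = 1 − 1/1.516 = 0.3404.
Known gains sum to -0.132 − 0.013 + 0.206 = 0.061.
g_wv = 0.3404 − 0.061 = 0.28.

0.28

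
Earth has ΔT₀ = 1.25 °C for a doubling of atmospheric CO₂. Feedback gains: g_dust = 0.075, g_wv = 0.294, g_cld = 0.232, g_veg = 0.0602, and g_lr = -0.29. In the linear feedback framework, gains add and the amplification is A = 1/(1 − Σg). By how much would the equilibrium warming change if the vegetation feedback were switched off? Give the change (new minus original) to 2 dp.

Original: g = 0.3712, ΔT = 1.25/(1−0.3712) = 1.9879 °C.
Without vegetation: g' = 0.311, ΔT' = 1.25/(1−0.311) = 1.8142 °C.
Change = 1.8142 − 1.9879 = -0.17 °C.

-0.17 °C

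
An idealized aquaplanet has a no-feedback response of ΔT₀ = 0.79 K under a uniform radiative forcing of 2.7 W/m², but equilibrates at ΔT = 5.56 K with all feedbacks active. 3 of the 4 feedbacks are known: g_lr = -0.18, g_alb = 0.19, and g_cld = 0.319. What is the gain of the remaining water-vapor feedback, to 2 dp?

Amplification A = ΔT/ΔT₀ = 5.56/0.79 = 7.038.
Total gain g = 1 − 1/A = 1 − 1/7.038 = 0.8579.
Known gains sum to -0.18 + 0.19 + 0.319 = 0.329.
g_wv = 0.8579 − 0.329 = 0.53.

0.53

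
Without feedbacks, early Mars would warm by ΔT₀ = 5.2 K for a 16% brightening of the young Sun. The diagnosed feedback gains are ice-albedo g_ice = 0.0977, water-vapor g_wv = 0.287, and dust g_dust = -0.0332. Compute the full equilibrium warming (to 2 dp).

8.02 K

Total gain g = 0.0977 + 0.287 − 0.0332 = 0.3515.
Amplification A = 1/(1 − 0.3515) = 1.542.
ΔT = 5.2 × 1.542 = 8.02 K.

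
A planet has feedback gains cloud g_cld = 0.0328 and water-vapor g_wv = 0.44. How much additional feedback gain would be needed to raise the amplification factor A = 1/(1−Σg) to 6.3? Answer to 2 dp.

Current total gain = 0.4728.
Target gain for A = 6.3: g* = 1 − 1/6.3 = 0.8413.
Additional gain needed = 0.8413 − 0.4728 = 0.37.

0.37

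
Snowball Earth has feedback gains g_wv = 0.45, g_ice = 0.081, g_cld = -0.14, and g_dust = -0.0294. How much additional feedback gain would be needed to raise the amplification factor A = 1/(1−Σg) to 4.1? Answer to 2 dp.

Current total gain = 0.3616.
Target gain for A = 4.1: g* = 1 − 1/4.1 = 0.7561.
Additional gain needed = 0.7561 − 0.3616 = 0.39.

0.39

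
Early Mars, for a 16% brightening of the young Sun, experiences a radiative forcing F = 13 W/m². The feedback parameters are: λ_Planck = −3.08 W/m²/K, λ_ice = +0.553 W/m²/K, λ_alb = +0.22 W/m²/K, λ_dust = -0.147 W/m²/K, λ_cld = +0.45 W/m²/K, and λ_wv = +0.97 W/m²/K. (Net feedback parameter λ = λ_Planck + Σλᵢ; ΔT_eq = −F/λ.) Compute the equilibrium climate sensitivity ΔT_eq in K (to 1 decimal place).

Net feedback parameter λ = (−3.08) + (+0.553) + (+0.22) + (-0.147) + (+0.45) + (+0.97) = -1.034 W/m²/K.
ΔT = −F/λ = −13/(-1.034) = 12.6 K.

12.6 K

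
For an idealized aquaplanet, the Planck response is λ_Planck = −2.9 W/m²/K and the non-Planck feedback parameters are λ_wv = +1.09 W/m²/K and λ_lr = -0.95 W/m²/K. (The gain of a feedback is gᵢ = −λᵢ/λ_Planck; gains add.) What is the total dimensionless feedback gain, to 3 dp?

Convert to gains: g_wv = 1.09/2.9 = 0.3759; g_lr = -0.95/2.9 = -0.3276.
Total gain g = 0.0483.

0.048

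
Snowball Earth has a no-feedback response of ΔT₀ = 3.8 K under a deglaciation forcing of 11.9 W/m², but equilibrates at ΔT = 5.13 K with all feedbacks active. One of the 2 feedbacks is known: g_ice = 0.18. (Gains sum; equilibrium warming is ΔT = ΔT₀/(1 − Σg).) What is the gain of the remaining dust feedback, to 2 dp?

Amplification A = ΔT/ΔT₀ = 5.13/3.8 = 1.35.
Total gain g = 1 − 1/A = 1 − 1/1.35 = 0.2593.
The known gain is 0.18.
g_dust = 0.2593 − 0.18 = 0.08.

0.08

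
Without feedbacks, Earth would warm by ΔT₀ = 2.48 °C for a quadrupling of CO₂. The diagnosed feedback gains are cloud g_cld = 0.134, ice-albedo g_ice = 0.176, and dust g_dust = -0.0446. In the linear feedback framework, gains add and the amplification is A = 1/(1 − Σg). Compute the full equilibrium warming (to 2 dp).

3.38 °C

Total gain g = 0.134 + 0.176 − 0.0446 = 0.2654.
Amplification A = 1/(1 − 0.2654) = 1.361.
ΔT = 2.48 × 1.361 = 3.38 °C.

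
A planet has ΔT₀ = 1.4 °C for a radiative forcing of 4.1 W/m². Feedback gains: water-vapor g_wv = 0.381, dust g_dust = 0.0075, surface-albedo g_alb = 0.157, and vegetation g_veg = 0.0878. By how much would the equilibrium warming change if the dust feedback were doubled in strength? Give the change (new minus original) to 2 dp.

0.08 °C

Original: g = 0.6333, ΔT = 1.4/(1−0.6333) = 3.8178 °C.
With doubled dust: g' = 0.6408, ΔT' = 1.4/(1−0.6408) = 3.8976 °C.
Change = 3.8976 − 3.8178 = 0.08 °C.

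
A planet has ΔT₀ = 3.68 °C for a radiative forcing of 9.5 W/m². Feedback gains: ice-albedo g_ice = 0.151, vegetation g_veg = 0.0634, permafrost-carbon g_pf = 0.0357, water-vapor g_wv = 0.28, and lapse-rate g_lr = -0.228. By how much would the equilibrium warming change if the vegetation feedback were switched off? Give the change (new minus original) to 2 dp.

Original: g = 0.3021, ΔT = 3.68/(1−0.3021) = 5.2730 °C.
Without vegetation: g' = 0.2387, ΔT' = 3.68/(1−0.2387) = 4.8338 °C.
Change = 4.8338 − 5.2730 = -0.44 °C.

-0.44 °C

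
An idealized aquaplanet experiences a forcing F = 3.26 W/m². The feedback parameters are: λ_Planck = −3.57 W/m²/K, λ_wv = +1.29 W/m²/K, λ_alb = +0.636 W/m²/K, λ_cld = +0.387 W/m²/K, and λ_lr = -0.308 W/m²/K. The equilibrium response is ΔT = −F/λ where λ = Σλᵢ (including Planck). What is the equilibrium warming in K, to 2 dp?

Net feedback parameter λ = (−3.57) + (+1.29) + (+0.636) + (+0.387) + (-0.308) = -1.565 W/m²/K.
ΔT = −F/λ = −3.26/(-1.565) = 2.08 K.

2.08 K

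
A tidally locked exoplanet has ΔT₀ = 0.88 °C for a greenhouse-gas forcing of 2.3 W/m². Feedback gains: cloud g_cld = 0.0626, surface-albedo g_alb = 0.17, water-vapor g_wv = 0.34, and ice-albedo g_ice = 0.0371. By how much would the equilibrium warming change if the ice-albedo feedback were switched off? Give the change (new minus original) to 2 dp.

Original: g = 0.6097, ΔT = 0.88/(1−0.6097) = 2.2547 °C.
Without ice-albedo: g' = 0.5726, ΔT' = 0.88/(1−0.5726) = 2.0590 °C.
Change = 2.0590 − 2.2547 = -0.20 °C.

-0.20 °C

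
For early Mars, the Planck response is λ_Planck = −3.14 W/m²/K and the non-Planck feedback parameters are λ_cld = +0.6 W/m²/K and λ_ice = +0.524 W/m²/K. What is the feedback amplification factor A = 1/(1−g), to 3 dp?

Convert to gains: g_cld = 0.6/3.14 = 0.1911; g_ice = 0.524/3.14 = 0.1669.
Total gain g = 0.358.
A = 1/(1 − 0.358) = 1.558.

1.558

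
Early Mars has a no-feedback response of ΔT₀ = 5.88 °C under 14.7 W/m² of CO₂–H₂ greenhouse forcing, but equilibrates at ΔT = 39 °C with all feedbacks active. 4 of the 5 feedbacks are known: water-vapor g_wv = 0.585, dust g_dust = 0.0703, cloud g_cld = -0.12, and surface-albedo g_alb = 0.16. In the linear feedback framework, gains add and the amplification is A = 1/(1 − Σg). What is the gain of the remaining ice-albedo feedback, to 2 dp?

0.15

Amplification A = ΔT/ΔT₀ = 39/5.88 = 6.633.
Total gain g = 1 − 1/A = 1 − 1/6.633 = 0.8492.
Known gains sum to 0.585 + 0.0703 − 0.12 + 0.16 = 0.6953.
g_ice = 0.8492 − 0.6953 = 0.15.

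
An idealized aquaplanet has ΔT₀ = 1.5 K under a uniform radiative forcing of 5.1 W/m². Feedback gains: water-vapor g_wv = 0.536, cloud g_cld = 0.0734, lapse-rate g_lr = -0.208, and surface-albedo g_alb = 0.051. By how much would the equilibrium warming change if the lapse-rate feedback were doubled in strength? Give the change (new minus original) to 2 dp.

Original: g = 0.4524, ΔT = 1.5/(1−0.4524) = 2.7392 K.
With doubled lapse-rate: g' = 0.2444, ΔT' = 1.5/(1−0.2444) = 1.9852 K.
Change = 1.9852 − 2.7392 = -0.75 K.

-0.75 K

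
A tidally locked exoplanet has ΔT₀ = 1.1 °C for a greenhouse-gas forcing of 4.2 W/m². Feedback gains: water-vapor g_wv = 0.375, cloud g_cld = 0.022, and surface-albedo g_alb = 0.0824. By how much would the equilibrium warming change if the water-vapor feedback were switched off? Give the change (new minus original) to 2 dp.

Original: g = 0.4794, ΔT = 1.1/(1−0.4794) = 2.1129 °C.
Without water-vapor: g' = 0.1044, ΔT' = 1.1/(1−0.1044) = 1.2282 °C.
Change = 1.2282 − 2.1129 = -0.88 °C.

-0.88 °C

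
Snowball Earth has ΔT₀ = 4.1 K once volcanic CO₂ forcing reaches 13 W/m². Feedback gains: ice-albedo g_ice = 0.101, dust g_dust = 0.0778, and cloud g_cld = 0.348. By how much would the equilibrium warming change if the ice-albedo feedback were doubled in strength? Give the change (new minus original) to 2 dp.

Original: g = 0.5268, ΔT = 4.1/(1−0.5268) = 8.6644 K.
With doubled ice-albedo: g' = 0.6278, ΔT' = 4.1/(1−0.6278) = 11.0156 K.
Change = 11.0156 − 8.6644 = 2.35 K.

2.35 K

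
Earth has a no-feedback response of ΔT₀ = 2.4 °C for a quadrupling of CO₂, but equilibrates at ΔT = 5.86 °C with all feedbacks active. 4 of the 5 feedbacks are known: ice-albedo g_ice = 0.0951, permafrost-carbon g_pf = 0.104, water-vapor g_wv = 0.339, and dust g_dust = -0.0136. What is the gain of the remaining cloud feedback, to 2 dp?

Amplification A = ΔT/ΔT₀ = 5.86/2.4 = 2.442.
Total gain g = 1 − 1/A = 1 − 1/2.442 = 0.5905.
Known gains sum to 0.0951 + 0.104 + 0.339 − 0.0136 = 0.5245.
g_cld = 0.5905 − 0.5245 = 0.07.

0.07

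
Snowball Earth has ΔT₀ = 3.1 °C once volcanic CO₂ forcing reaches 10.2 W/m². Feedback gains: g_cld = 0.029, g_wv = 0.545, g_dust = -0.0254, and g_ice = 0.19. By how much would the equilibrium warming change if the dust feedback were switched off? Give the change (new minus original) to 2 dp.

1.28 °C

Original: g = 0.7386, ΔT = 3.1/(1−0.7386) = 11.8592 °C.
Without dust: g' = 0.764, ΔT' = 3.1/(1−0.764) = 13.1356 °C.
Change = 13.1356 − 11.8592 = 1.28 °C.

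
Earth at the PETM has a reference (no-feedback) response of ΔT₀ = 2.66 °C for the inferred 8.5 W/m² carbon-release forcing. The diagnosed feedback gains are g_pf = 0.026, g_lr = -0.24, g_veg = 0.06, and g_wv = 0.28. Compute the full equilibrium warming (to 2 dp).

3.04 °C

Total gain g = 0.026 − 0.24 + 0.06 + 0.28 = 0.126.
Amplification A = 1/(1 − 0.126) = 1.144.
ΔT = 2.66 × 1.144 = 3.04 °C.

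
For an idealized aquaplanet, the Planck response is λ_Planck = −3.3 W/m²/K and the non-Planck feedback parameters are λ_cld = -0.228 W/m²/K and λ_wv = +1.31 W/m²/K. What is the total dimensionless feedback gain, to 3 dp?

0.328

Convert to gains: g_cld = -0.228/3.3 = -0.06909; g_wv = 1.31/3.3 = 0.397.
Total gain g = 0.32791.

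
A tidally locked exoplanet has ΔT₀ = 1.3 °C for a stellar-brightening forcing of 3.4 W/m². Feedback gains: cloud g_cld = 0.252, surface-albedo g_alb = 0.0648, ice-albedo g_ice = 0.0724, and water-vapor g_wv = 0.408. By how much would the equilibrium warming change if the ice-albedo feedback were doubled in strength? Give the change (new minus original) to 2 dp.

Original: g = 0.7972, ΔT = 1.3/(1−0.7972) = 6.4103 °C.
With doubled ice-albedo: g' = 0.8696, ΔT' = 1.3/(1−0.8696) = 9.9693 °C.
Change = 9.9693 − 6.4103 = 3.56 °C.

3.56 °C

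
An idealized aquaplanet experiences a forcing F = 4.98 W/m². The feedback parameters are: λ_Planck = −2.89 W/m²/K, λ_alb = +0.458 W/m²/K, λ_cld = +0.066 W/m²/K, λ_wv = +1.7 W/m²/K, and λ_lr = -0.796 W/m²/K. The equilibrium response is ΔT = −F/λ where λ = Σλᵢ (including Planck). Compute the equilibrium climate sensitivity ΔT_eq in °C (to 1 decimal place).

3.4 °C

Net feedback parameter λ = (−2.89) + (+0.458) + (+0.066) + (+1.7) + (-0.796) = -1.462 W/m²/K.
ΔT = −F/λ = −4.98/(-1.462) = 3.4 °C.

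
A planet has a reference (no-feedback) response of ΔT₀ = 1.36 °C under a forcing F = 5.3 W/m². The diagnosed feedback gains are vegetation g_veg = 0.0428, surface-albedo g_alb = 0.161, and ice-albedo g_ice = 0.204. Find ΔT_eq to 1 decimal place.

Total gain g = 0.0428 + 0.161 + 0.204 = 0.4078.
Amplification A = 1/(1 − 0.4078) = 1.689.
ΔT = 1.36 × 1.689 = 2.3 °C.

2.3 °C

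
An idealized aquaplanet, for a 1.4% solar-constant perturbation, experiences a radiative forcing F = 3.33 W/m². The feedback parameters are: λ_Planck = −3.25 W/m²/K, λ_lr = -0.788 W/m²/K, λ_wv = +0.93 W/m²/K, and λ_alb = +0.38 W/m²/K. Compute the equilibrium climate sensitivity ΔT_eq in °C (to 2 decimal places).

Net feedback parameter λ = (−3.25) + (-0.788) + (+0.93) + (+0.38) = -2.728 W/m²/K.
ΔT = −F/λ = −3.33/(-2.728) = 1.22 °C.

1.22 °C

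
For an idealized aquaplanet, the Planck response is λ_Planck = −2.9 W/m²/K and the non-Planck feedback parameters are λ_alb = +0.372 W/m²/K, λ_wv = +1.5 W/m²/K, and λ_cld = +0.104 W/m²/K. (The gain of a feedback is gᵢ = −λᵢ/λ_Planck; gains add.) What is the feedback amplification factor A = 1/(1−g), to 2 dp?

Convert to gains: g_alb = 0.372/2.9 = 0.1283; g_wv = 1.5/2.9 = 0.5172; g_cld = 0.104/2.9 = 0.03586.
Total gain g = 0.68136.
A = 1/(1 − 0.68136) = 3.14.

3.14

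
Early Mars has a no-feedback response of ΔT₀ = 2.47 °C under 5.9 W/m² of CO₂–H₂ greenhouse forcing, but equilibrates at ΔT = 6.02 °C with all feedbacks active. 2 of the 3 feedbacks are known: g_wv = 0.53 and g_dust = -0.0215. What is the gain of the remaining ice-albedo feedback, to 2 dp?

0.08

Amplification A = ΔT/ΔT₀ = 6.02/2.47 = 2.437.
Total gain g = 1 − 1/A = 1 − 1/2.437 = 0.5897.
Known gains sum to 0.53 − 0.0215 = 0.5085.
g_ice = 0.5897 − 0.5085 = 0.08.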